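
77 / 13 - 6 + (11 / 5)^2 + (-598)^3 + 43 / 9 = -625503008693 / 2925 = -213847182.46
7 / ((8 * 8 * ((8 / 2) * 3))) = 7 / 768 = 0.01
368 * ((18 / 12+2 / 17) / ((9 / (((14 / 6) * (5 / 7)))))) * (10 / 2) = 253000 / 459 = 551.20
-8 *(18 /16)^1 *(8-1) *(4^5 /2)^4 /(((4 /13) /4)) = -56281251446784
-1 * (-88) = 88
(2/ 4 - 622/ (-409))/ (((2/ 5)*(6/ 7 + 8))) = 57855/ 101432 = 0.57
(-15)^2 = 225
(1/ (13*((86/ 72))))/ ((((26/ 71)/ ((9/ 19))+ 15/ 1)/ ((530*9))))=109729080/ 5634161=19.48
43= 43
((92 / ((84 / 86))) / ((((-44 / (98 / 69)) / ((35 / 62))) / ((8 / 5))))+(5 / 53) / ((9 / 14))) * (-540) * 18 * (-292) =-7377780.28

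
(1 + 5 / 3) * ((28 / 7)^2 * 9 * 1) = 384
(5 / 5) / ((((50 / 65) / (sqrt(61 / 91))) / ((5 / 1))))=sqrt(5551) / 14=5.32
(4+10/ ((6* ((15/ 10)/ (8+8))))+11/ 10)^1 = 2059/ 90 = 22.88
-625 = -625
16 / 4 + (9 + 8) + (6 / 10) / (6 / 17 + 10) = 18531 / 880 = 21.06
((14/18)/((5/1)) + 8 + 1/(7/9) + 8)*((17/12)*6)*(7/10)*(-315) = -32689.30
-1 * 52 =-52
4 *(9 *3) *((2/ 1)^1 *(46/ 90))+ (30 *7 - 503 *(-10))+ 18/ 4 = 53549/ 10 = 5354.90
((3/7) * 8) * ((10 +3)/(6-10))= -78/7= -11.14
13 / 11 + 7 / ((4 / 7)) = 591 / 44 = 13.43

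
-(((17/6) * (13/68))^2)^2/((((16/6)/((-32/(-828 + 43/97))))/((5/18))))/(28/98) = -96964595/79897964544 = -0.00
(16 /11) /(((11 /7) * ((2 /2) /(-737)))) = -7504 /11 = -682.18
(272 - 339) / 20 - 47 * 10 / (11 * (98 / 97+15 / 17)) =-17800777 / 686620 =-25.93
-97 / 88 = -1.10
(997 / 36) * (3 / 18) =997 / 216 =4.62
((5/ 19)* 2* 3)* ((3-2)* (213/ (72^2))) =355/ 5472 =0.06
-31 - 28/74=-1161/37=-31.38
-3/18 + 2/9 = 1/18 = 0.06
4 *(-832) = -3328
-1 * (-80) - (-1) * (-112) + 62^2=3812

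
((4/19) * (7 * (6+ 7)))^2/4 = 33124/361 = 91.76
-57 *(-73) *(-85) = -353685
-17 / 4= -4.25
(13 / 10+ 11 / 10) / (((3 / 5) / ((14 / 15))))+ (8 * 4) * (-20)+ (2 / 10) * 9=-634.47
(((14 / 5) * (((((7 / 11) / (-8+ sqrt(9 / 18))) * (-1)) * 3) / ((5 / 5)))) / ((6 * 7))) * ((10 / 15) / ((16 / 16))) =14 * sqrt(2) / 20955+ 224 / 20955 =0.01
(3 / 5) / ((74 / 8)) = 12 / 185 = 0.06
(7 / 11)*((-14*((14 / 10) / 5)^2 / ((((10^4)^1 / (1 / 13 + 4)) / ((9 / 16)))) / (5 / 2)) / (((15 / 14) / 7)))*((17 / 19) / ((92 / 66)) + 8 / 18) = -10656293473 / 23434125000000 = -0.00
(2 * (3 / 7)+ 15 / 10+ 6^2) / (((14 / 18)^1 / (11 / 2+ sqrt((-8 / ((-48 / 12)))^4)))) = 468.51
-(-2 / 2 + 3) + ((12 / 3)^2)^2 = 254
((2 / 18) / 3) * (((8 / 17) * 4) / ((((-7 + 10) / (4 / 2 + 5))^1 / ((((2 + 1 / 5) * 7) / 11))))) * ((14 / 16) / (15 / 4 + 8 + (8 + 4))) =5488 / 654075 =0.01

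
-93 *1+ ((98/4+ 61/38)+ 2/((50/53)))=-30768/475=-64.77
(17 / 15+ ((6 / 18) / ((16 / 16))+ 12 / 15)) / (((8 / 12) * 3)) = 17 / 15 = 1.13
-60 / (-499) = 60 / 499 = 0.12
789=789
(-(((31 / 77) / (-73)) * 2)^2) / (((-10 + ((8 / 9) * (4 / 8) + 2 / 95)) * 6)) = 273885 / 128783832716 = 0.00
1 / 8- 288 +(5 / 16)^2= -287.78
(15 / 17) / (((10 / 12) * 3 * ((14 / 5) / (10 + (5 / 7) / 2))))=2175 / 1666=1.31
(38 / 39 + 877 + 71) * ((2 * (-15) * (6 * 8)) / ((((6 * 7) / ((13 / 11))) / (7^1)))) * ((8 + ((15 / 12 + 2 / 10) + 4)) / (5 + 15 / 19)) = -75663244 / 121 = -625316.07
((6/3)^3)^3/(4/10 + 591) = 0.87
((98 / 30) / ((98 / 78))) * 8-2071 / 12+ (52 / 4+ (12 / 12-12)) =-8987 / 60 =-149.78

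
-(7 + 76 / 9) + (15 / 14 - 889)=-113825 / 126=-903.37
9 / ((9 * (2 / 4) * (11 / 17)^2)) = 578 / 121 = 4.78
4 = 4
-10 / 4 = -5 / 2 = -2.50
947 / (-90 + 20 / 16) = -3788 / 355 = -10.67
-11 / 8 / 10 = -11 / 80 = -0.14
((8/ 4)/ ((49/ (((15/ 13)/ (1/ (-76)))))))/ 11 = -2280/ 7007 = -0.33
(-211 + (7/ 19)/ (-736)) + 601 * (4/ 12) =-447509/ 41952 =-10.67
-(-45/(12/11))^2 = -27225/16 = -1701.56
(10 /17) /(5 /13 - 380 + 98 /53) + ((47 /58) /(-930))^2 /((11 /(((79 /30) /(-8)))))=-52923842646819047 /33987341800466208000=-0.00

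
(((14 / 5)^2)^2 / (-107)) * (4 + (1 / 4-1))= -1.87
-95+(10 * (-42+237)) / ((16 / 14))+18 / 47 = 302987 / 188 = 1611.63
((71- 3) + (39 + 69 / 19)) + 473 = 11089 / 19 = 583.63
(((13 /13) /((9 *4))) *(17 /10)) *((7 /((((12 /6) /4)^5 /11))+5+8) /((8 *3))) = 42109 /8640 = 4.87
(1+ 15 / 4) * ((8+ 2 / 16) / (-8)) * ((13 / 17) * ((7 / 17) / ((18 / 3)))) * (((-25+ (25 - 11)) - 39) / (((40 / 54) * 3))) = 1685775 / 295936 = 5.70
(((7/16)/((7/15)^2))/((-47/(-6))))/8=675/21056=0.03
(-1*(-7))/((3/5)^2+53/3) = 525/1352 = 0.39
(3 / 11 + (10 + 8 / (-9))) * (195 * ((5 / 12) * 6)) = 301925 / 66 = 4574.62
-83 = -83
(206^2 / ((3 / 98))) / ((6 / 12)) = 8317456 / 3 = 2772485.33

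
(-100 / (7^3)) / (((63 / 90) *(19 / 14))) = -2000 / 6517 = -0.31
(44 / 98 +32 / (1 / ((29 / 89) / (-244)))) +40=10748910 / 266021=40.41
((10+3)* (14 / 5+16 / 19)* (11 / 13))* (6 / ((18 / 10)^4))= 951500 / 41553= 22.90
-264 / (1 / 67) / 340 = -4422 / 85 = -52.02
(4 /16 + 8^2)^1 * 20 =1285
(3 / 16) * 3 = 9 / 16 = 0.56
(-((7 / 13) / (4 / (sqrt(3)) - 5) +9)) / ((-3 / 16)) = 36256 / 767 - 448 * sqrt(3) / 2301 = 46.93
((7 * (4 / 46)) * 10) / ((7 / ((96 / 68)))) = 480 / 391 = 1.23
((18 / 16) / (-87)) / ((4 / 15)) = -45 / 928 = -0.05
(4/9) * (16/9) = 0.79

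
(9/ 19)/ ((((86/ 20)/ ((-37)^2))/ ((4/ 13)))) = 492840/ 10621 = 46.40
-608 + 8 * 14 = -496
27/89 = 0.30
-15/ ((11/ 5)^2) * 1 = -3.10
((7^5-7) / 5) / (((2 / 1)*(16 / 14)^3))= 36015 / 32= 1125.47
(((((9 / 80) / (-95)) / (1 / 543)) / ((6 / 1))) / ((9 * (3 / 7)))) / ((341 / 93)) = -1267 / 167200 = -0.01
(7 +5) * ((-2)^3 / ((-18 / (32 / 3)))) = 512 / 9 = 56.89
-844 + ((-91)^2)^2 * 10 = 685748766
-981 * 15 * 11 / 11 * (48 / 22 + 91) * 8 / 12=-10055250 / 11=-914113.64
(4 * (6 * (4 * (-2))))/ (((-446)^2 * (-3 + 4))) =-48/ 49729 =-0.00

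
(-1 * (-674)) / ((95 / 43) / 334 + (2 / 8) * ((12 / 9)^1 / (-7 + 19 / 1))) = 174239784 / 8891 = 19597.32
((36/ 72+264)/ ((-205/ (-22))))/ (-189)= -5819/ 38745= -0.15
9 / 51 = 3 / 17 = 0.18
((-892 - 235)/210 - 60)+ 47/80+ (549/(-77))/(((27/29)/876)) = -125168639/18480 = -6773.19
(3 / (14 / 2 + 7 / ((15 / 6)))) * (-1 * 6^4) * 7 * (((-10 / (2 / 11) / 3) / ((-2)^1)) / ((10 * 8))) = -4455 / 14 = -318.21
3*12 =36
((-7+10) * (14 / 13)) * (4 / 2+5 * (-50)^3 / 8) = -3281166 / 13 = -252397.38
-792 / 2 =-396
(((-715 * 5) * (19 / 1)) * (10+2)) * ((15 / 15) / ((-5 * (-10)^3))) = -8151 / 50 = -163.02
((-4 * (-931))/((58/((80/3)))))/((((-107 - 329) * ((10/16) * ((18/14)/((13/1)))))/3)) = -5422144/28449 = -190.59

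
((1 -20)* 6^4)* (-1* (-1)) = -24624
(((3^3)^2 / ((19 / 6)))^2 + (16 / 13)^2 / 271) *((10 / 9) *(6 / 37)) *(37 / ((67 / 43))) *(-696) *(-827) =144579109132579273600 / 1107740413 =130517138704.93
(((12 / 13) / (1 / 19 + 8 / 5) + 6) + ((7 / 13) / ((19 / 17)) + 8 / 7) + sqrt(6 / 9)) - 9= -221726 / 271453 + sqrt(6) / 3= -0.00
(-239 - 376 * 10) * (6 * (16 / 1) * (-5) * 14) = 26873280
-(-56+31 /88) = 4897 /88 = 55.65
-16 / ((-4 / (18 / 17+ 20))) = 1432 / 17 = 84.24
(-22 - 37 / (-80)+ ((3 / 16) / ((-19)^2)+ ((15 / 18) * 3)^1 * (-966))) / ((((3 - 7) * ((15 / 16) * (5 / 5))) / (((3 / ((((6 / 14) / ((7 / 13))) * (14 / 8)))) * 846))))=1183932.06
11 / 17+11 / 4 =231 / 68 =3.40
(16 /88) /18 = 1 /99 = 0.01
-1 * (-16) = 16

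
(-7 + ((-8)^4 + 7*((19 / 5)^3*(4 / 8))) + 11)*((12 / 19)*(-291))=-1873480698 / 2375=-788833.98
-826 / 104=-413 / 52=-7.94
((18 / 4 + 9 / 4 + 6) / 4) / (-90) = -17 / 480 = -0.04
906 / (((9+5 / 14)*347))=12684 / 45457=0.28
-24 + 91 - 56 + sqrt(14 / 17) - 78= -67 + sqrt(238) / 17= -66.09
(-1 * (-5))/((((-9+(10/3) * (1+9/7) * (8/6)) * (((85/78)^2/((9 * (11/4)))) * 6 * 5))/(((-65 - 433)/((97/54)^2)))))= -2295993055356/4962541825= -462.66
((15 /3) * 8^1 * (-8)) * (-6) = 1920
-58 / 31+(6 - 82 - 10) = -2724 / 31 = -87.87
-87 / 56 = -1.55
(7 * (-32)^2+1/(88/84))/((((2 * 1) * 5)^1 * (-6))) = -157717/1320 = -119.48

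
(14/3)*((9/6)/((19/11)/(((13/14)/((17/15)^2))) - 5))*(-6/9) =150150/84001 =1.79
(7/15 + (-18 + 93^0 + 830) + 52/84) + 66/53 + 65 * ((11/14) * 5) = 3972253/3710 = 1070.69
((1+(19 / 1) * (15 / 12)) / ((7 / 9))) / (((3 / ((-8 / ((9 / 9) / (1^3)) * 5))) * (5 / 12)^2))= -85536 / 35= -2443.89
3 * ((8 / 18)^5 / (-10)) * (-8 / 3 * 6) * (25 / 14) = 20480 / 137781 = 0.15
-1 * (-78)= 78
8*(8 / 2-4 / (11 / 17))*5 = -960 / 11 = -87.27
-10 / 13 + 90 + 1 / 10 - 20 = 9013 / 130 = 69.33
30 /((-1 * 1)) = -30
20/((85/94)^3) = 3322336/122825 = 27.05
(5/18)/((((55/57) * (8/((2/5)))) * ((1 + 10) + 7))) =19/23760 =0.00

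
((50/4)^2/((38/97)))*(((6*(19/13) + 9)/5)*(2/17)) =2800875/16796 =166.76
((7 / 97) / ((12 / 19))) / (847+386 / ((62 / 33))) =4123 / 37976664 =0.00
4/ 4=1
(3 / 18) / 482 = 1 / 2892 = 0.00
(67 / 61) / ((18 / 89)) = 5963 / 1098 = 5.43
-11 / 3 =-3.67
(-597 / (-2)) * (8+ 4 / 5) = 13134 / 5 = 2626.80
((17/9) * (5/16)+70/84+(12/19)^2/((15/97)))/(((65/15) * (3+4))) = 1040489/7884240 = 0.13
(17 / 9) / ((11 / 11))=17 / 9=1.89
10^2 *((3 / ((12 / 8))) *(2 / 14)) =200 / 7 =28.57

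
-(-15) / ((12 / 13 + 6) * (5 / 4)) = 26 / 15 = 1.73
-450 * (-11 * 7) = 34650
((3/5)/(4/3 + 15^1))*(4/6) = 6/245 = 0.02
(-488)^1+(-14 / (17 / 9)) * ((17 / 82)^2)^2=-11032080463 / 22606088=-488.01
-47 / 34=-1.38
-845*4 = -3380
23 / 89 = 0.26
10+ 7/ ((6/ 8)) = 58/ 3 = 19.33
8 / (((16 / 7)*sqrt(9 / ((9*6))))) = 7*sqrt(6) / 2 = 8.57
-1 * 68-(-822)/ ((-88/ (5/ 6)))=-6669/ 88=-75.78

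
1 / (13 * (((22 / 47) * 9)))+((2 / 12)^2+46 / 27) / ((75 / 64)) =866287 / 579150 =1.50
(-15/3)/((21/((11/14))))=-0.19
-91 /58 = -1.57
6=6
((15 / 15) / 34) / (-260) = -0.00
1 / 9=0.11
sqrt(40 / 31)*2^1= 4*sqrt(310) / 31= 2.27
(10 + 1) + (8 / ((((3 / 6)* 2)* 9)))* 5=139 / 9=15.44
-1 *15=-15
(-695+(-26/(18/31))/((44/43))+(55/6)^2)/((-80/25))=648185/3168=204.60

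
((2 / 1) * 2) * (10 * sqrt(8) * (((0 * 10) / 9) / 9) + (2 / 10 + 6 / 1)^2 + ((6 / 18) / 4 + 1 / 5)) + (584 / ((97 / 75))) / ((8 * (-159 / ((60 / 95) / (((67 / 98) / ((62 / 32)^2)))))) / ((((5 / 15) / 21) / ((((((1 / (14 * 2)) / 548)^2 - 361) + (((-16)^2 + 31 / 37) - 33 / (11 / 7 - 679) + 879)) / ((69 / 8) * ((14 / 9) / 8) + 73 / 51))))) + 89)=313544694595354105870734536927 / 2024263062367007406337157325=154.89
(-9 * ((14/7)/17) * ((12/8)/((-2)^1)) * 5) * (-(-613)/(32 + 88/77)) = 73.44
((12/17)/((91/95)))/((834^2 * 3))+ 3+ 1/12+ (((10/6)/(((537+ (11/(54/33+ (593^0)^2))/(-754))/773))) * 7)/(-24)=7528896029627918/3158650523489643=2.38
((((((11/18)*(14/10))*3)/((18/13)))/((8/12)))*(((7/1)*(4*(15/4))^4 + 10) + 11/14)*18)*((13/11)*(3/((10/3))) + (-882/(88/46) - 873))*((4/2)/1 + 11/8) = -63836396836407/800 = -79795496045.51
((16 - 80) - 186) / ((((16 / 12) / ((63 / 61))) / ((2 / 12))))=-7875 / 244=-32.27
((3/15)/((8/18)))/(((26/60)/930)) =12555/13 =965.77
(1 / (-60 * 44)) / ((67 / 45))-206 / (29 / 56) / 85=-136039907 / 29067280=-4.68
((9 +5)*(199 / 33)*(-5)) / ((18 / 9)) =-6965 / 33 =-211.06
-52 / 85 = -0.61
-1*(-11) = 11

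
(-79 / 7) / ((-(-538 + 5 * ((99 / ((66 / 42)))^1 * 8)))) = 79 / 13874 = 0.01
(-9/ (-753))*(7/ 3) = 7/ 251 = 0.03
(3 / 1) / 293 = 3 / 293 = 0.01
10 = 10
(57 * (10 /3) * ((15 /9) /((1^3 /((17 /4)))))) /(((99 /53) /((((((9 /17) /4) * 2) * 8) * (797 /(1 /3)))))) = 3648086.36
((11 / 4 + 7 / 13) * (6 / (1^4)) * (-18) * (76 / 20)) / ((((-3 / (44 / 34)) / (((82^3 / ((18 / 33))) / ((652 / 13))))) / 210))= 6827900639868 / 2771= 2464056528.28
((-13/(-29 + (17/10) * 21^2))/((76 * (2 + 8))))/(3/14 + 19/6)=-273/38888972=-0.00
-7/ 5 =-1.40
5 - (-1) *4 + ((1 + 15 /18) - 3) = 47 /6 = 7.83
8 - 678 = -670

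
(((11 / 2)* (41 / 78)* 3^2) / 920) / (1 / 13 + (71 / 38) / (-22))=-94259 / 26680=-3.53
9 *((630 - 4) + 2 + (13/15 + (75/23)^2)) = 15223296/2645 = 5755.50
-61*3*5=-915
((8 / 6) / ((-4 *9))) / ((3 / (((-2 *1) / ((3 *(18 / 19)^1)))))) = 19 / 2187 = 0.01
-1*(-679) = 679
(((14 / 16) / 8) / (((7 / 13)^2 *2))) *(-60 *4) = -2535 / 56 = -45.27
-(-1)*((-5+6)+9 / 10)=19 / 10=1.90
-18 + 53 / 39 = -649 / 39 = -16.64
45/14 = 3.21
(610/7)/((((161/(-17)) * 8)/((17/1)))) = -88145/4508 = -19.55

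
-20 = -20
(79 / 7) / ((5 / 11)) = 869 / 35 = 24.83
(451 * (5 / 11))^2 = 42025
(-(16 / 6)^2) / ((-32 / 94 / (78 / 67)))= 24.32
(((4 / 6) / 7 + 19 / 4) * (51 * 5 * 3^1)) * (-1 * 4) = -103785 / 7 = -14826.43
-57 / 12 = -19 / 4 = -4.75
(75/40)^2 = 225/64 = 3.52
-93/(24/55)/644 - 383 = -1974921/5152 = -383.33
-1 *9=-9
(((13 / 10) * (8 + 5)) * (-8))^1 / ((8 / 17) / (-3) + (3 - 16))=34476 / 3355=10.28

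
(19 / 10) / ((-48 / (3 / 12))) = -19 / 1920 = -0.01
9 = 9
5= 5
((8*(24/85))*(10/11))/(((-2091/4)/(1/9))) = -512/1173051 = -0.00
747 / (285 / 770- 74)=-115038 / 11339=-10.15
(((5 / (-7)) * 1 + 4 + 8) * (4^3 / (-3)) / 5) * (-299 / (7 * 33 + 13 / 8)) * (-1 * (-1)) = 12093952 / 195405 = 61.89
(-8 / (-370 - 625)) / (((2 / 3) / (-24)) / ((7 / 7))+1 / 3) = 288 / 10945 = 0.03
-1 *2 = -2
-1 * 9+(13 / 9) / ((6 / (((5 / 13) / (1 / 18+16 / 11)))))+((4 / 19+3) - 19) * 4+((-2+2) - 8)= -1365086 / 17043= -80.10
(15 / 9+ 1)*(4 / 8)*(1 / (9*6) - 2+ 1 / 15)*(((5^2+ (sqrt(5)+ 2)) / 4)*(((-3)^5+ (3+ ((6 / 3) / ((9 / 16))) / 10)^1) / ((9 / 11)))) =30664304*sqrt(5) / 164025+ 30664304 / 6075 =5465.65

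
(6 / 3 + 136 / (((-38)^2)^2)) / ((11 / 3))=142173 / 260642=0.55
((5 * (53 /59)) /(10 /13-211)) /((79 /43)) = -148135 /12738513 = -0.01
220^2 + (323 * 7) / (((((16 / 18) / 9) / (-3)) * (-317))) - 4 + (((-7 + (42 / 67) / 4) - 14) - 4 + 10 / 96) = 49534014121 / 1019472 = 48587.91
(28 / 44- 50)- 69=-1302 / 11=-118.36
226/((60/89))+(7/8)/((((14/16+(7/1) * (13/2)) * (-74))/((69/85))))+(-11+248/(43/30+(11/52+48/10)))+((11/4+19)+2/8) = 967083330562/2513776485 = 384.71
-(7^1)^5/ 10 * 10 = -16807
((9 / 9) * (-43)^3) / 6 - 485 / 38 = -756044 / 57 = -13263.93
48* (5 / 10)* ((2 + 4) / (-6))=-24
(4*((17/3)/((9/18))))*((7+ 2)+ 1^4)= 1360/3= 453.33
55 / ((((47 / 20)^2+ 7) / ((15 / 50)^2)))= 1980 / 5009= 0.40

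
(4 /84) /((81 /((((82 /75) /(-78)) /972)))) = -41 /4836113100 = -0.00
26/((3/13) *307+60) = 338/1701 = 0.20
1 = 1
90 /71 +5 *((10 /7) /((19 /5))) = 29720 /9443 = 3.15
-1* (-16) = 16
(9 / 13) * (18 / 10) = 81 / 65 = 1.25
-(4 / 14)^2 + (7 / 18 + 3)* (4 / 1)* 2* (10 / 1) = 119524 / 441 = 271.03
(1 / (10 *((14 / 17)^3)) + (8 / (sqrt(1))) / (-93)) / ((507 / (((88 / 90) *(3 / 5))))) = 2611279 / 24259189500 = 0.00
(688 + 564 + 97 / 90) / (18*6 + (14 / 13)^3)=247771069 / 21601800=11.47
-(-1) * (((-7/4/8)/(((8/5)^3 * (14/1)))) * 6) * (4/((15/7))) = -175/4096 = -0.04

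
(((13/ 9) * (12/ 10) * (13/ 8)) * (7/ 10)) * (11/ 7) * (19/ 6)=35321/ 3600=9.81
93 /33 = 31 /11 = 2.82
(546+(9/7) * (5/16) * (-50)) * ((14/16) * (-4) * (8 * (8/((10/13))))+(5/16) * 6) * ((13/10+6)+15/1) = -76006522329/22400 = -3393148.32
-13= -13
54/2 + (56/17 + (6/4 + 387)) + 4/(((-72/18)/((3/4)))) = 28427/68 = 418.04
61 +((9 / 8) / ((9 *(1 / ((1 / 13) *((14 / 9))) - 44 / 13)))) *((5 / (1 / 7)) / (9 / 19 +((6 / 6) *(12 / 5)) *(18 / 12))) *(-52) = 3486172 / 70047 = 49.77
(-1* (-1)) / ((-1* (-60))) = 1 / 60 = 0.02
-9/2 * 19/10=-171/20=-8.55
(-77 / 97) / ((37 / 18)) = -1386 / 3589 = -0.39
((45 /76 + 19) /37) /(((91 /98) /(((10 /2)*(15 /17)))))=781725 /310726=2.52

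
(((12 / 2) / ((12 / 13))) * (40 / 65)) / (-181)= -4 / 181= -0.02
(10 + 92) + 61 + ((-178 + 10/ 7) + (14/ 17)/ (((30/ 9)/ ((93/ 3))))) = -3518/ 595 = -5.91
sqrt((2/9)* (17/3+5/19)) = 26* sqrt(57)/171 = 1.15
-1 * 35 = -35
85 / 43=1.98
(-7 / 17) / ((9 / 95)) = -665 / 153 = -4.35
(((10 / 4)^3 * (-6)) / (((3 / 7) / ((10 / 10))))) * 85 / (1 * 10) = -14875 / 8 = -1859.38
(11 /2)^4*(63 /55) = 83853 /80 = 1048.16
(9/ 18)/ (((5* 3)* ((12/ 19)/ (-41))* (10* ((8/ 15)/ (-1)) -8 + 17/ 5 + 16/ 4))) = 779/ 2136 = 0.36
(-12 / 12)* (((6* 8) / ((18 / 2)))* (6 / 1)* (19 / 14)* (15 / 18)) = -760 / 21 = -36.19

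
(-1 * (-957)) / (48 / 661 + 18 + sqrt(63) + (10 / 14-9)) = 200519318076 / 701865529-61465609359 * sqrt(7) / 701865529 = 53.99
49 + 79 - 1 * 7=121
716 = 716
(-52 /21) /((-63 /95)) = 3.73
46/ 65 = 0.71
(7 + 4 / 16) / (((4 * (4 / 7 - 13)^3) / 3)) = -343 / 121104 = -0.00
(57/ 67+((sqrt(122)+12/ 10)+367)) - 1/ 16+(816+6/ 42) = 1196.18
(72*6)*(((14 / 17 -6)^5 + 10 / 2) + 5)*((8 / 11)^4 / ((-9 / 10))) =10347716145315840 / 20788126337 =497770.51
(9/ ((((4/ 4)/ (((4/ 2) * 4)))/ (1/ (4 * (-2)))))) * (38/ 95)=-18/ 5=-3.60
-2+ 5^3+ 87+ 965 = 1175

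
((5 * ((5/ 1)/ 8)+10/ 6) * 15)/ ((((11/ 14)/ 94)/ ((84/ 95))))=1589070/ 209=7603.21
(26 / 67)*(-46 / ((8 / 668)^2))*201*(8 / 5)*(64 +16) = -3202103424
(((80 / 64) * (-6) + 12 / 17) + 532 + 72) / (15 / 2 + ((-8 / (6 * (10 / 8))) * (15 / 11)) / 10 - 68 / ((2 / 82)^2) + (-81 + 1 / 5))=-1116775 / 213893303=-0.01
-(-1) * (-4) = -4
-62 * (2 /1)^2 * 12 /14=-1488 /7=-212.57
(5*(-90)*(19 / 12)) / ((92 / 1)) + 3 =-873 / 184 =-4.74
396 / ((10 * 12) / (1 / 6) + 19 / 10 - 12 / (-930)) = 122760 / 223793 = 0.55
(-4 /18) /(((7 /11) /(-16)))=352 /63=5.59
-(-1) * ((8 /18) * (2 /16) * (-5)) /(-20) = 1 /72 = 0.01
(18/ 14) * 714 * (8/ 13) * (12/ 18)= 376.62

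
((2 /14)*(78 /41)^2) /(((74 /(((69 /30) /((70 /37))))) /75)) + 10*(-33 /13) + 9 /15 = -258571233 /10707970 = -24.15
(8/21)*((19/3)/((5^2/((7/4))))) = 38/225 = 0.17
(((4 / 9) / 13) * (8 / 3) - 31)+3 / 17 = -183380 / 5967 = -30.73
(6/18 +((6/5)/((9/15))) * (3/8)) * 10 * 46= 498.33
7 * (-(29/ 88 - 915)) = 563437/ 88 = 6402.69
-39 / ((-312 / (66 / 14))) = 33 / 56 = 0.59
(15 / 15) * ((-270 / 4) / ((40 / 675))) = -18225 / 16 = -1139.06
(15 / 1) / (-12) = -5 / 4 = -1.25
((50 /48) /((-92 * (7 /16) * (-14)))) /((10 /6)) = 5 /4508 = 0.00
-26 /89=-0.29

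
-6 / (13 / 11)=-66 / 13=-5.08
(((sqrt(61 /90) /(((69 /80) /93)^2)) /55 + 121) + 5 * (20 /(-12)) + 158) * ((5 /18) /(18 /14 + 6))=2152640 * sqrt(610) /8012763 + 14210 /1377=16.95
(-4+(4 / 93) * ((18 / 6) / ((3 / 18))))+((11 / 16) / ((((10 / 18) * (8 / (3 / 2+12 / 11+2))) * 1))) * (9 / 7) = -642389 / 277760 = -2.31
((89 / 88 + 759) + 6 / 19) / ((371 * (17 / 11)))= 1271267 / 958664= 1.33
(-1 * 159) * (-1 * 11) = 1749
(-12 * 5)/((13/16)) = -960/13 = -73.85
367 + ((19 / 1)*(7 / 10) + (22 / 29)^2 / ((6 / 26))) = 9657889 / 25230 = 382.79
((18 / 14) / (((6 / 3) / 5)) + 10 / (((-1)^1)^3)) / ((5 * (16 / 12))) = -1.02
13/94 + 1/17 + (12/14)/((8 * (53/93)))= 456651/1185716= 0.39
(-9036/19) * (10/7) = -90360/133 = -679.40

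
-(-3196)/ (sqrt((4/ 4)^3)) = 3196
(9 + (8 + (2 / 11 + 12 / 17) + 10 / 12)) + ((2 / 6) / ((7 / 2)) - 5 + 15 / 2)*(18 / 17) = 168617 / 7854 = 21.47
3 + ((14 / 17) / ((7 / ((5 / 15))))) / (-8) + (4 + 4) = 2243 / 204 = 11.00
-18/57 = -0.32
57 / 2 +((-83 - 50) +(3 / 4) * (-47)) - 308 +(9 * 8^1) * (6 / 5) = -7227 / 20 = -361.35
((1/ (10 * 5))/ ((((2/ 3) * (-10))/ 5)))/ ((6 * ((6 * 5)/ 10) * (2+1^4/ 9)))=-0.00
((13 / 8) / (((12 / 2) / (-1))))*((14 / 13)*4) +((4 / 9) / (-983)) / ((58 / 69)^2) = -1.17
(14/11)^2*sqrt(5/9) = 196*sqrt(5)/363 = 1.21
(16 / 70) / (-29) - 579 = -587693 / 1015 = -579.01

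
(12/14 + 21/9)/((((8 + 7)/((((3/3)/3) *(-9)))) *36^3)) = -67/4898880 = -0.00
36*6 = 216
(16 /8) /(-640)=-1 /320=-0.00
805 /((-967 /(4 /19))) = -3220 /18373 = -0.18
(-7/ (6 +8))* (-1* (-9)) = -9/ 2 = -4.50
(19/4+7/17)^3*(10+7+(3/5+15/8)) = 33686726229/12577280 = 2678.38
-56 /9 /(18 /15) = -140 /27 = -5.19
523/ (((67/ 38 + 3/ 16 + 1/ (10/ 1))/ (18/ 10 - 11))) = -7313632/ 3117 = -2346.37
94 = 94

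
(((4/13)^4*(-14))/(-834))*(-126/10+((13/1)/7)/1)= -96256/59549685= -0.00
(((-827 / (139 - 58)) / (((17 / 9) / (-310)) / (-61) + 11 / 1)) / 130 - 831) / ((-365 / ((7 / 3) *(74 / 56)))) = 3367386856201 / 479689976610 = 7.02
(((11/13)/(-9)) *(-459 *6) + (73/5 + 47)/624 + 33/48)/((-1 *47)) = -810293/146640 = -5.53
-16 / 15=-1.07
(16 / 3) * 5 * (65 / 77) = 5200 / 231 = 22.51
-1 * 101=-101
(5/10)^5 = 1/32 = 0.03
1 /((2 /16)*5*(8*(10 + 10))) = 1 /100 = 0.01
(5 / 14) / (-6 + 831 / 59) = 295 / 6678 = 0.04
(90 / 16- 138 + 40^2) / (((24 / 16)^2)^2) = 23482 / 81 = 289.90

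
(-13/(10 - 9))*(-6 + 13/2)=-13/2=-6.50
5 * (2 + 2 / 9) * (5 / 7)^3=12500 / 3087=4.05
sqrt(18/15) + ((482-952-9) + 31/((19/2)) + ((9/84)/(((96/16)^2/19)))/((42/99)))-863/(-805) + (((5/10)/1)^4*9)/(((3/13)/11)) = -1533921117/3426080 + sqrt(30)/5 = -446.62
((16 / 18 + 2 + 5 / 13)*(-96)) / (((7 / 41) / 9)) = -1507488 / 91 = -16565.80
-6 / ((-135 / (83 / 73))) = 0.05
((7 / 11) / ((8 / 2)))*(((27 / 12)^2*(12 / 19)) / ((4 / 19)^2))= 32319 / 2816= 11.48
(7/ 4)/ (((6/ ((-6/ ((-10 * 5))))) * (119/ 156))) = 39/ 850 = 0.05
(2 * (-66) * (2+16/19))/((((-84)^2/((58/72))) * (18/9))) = -319/14896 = -0.02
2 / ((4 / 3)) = 3 / 2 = 1.50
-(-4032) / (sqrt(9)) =1344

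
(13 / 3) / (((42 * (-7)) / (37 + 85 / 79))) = -19552 / 34839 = -0.56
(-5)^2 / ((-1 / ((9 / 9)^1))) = -25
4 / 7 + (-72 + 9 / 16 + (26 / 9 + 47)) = -21145 / 1008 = -20.98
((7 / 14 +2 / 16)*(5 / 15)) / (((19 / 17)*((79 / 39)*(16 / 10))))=5525 / 96064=0.06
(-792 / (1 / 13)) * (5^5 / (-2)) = 16087500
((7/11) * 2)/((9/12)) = 56/33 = 1.70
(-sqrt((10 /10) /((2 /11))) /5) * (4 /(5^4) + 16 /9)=-5018 * sqrt(22) /28125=-0.84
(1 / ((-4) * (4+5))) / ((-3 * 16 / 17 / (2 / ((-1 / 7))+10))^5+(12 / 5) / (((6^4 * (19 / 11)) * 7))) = -2832614715 / 17886732667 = -0.16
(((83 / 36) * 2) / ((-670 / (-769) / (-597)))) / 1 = -12701573 / 4020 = -3159.60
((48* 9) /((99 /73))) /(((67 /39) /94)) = 12845664 /737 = 17429.67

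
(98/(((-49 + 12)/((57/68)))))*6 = -8379/629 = -13.32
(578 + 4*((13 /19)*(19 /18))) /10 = 58.09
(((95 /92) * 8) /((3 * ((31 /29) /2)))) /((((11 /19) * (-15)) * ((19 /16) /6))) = -70528 /23529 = -3.00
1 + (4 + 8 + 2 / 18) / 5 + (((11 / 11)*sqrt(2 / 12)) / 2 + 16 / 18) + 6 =sqrt(6) / 12 + 464 / 45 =10.52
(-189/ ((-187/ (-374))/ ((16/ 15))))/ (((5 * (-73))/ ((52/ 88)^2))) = 85176/ 220825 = 0.39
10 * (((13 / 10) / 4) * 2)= 13 / 2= 6.50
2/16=1/8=0.12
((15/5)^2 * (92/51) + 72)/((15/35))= 205.88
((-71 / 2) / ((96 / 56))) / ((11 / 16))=-994 / 33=-30.12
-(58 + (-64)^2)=-4154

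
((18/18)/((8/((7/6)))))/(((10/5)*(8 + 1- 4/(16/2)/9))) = 3/368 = 0.01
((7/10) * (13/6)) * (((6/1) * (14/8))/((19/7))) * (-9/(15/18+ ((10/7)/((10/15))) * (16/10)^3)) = -4213755/766916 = -5.49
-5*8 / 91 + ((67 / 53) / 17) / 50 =-1795903 / 4099550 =-0.44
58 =58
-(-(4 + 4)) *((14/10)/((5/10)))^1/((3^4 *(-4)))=-28/405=-0.07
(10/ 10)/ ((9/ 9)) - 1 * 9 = -8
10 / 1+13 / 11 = 11.18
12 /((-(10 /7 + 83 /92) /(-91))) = 703248 /1501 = 468.52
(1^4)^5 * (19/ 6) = 19/ 6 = 3.17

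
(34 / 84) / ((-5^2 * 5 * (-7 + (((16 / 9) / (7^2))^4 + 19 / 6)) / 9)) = 16209796869 / 2132170029625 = 0.01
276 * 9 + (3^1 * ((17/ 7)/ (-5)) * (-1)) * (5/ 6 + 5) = 4985/ 2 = 2492.50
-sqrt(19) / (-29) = sqrt(19) / 29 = 0.15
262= 262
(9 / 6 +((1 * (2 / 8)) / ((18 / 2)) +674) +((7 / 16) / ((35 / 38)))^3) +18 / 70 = 2725196917 / 4032000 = 675.89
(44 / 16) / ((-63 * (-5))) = 11 / 1260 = 0.01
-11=-11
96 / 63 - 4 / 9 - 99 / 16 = -5149 / 1008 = -5.11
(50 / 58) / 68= 25 / 1972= 0.01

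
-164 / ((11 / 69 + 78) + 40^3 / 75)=-11316 / 64273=-0.18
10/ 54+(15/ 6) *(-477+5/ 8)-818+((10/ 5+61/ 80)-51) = -2221549/ 1080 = -2056.99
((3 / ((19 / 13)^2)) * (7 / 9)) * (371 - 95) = 108836 / 361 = 301.48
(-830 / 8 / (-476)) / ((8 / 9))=3735 / 15232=0.25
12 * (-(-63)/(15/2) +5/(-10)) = 94.80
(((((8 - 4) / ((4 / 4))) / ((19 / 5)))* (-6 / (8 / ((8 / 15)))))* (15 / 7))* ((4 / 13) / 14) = -240 / 12103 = -0.02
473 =473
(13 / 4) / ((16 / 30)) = 195 / 32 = 6.09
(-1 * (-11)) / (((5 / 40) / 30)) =2640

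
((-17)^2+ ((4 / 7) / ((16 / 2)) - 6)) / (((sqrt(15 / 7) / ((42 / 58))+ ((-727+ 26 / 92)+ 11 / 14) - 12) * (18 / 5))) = -126339957835 / 1185659775136 - 101327305 * sqrt(105) / 3556979325408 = -0.11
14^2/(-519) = -196/519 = -0.38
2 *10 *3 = 60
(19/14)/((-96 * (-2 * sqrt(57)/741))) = 247 * sqrt(57)/2688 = 0.69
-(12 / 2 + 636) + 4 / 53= -34022 / 53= -641.92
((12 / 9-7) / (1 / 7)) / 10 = -119 / 30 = -3.97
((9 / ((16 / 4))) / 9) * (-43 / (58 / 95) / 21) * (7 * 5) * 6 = -176.08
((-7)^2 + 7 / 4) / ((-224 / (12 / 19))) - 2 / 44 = -1261 / 6688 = -0.19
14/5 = 2.80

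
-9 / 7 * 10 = -90 / 7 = -12.86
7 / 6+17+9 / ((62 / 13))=1865 / 93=20.05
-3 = -3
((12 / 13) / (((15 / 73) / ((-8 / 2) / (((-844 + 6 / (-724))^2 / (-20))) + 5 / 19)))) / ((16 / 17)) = 115895785407217 / 92229001657468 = 1.26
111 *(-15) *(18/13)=-29970/13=-2305.38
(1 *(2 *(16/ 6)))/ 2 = 8/ 3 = 2.67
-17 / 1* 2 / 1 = -34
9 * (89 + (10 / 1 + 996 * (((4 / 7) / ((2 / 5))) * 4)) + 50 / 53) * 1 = 19337391 / 371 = 52122.35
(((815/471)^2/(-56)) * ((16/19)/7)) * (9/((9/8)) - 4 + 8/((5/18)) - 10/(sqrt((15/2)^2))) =-125405680/619601913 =-0.20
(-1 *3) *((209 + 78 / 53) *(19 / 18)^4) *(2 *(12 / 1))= -1453730755 / 77274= -18812.68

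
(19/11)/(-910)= -0.00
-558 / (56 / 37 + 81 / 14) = -289044 / 3781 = -76.45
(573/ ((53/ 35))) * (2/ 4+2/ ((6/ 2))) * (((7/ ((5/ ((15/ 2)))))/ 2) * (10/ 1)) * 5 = 24567375/ 212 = 115883.84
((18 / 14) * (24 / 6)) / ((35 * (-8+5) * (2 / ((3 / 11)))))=-18 / 2695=-0.01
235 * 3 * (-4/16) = -705/4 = -176.25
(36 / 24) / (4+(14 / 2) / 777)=333 / 890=0.37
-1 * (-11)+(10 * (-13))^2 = 16911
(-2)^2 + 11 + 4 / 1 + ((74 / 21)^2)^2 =33681715 / 194481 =173.19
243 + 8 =251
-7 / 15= -0.47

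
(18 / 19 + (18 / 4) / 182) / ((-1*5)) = -6723 / 34580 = -0.19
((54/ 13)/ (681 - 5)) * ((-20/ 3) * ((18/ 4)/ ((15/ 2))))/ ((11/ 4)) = -216/ 24167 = -0.01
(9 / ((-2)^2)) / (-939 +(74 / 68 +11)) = -51 / 21010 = -0.00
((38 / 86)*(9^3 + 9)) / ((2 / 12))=84132 / 43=1956.56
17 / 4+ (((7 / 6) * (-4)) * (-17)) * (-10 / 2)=-4709 / 12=-392.42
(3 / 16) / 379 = 3 / 6064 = 0.00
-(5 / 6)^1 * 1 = -5 / 6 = -0.83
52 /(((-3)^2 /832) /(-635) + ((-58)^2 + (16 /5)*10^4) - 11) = 27472640 /18677696951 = 0.00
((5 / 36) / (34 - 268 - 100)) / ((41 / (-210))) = 175 / 82164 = 0.00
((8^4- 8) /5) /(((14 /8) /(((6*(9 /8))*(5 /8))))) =1971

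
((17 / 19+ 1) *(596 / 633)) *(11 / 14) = 39336 / 28063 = 1.40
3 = 3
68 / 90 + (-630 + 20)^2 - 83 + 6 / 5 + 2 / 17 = 284594591 / 765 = 372019.07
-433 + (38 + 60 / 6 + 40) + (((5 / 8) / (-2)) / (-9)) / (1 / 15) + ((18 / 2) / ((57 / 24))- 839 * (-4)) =2749963 / 912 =3015.31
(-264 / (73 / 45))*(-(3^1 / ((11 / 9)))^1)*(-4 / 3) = -38880 / 73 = -532.60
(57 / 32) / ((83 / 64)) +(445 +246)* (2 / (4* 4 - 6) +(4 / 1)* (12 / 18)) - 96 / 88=27131839 / 13695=1981.15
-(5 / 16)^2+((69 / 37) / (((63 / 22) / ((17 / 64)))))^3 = -1421549302699 / 15371384684544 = -0.09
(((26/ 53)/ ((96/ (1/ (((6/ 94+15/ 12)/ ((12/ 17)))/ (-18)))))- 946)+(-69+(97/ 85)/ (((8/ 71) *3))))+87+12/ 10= -379414603/ 410856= -923.47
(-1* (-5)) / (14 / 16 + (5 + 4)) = 40 / 79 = 0.51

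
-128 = -128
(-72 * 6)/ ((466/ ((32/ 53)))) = -6912/ 12349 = -0.56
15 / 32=0.47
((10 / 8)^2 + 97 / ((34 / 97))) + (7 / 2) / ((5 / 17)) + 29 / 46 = 9097107 / 31280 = 290.83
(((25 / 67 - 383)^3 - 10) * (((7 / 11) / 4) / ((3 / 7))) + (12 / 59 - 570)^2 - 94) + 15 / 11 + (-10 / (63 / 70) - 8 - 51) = -4243375609628630197 / 207297288594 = -20470000.54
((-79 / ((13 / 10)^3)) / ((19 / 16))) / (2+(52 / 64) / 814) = -16462336000 / 1087864323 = -15.13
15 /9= 1.67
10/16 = 5/8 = 0.62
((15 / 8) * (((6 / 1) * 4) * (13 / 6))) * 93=18135 / 2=9067.50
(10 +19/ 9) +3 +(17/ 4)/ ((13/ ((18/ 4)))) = 15521/ 936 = 16.58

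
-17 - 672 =-689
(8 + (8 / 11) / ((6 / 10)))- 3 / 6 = 575 / 66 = 8.71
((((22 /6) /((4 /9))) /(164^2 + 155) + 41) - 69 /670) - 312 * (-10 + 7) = 976.90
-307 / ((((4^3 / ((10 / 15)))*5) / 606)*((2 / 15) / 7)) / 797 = -651147 / 25504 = -25.53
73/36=2.03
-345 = -345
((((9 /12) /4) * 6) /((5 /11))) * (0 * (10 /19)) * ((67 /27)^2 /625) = 0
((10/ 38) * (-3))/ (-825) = 1/ 1045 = 0.00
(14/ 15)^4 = 38416/ 50625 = 0.76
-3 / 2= -1.50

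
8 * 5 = 40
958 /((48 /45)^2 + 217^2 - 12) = 215550 /10592581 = 0.02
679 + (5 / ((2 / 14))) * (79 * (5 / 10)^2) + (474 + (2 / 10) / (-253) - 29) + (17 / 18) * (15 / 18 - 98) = 1723.48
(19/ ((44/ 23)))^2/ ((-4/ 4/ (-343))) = 65502367/ 1936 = 33833.87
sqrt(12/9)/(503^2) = 2 * sqrt(3)/759027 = 0.00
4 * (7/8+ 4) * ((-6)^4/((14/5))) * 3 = 189540/7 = 27077.14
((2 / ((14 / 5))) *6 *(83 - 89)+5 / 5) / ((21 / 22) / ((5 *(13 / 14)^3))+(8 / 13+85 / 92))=-1923209860 / 138339593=-13.90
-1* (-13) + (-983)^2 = 966302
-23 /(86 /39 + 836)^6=-80931106503 /1220364381449345663881000000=-0.00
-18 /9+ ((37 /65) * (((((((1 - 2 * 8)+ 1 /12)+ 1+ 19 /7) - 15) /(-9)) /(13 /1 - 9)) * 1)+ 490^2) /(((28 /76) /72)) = 896688573083 /19110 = 46922478.97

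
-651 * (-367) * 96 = 22936032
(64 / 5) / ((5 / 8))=512 / 25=20.48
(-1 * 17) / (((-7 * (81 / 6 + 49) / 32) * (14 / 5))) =544 / 1225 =0.44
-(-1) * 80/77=80/77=1.04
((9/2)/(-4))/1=-9/8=-1.12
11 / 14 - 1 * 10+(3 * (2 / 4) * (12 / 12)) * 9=30 / 7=4.29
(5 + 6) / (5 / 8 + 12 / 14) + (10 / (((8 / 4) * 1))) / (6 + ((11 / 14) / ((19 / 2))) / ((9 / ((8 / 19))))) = 93550681 / 11333318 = 8.25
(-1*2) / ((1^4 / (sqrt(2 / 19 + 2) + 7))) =-14 - 4*sqrt(190) / 19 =-16.90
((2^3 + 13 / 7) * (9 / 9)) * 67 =660.43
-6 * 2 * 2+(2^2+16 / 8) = -18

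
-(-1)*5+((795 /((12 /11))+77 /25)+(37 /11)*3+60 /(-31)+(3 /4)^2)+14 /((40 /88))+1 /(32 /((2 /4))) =423583953 /545600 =776.36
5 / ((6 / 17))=85 / 6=14.17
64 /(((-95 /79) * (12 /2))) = -2528 /285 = -8.87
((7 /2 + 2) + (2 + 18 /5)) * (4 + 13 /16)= 8547 /160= 53.42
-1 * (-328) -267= 61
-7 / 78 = -0.09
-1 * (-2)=2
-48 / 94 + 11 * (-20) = -10364 / 47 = -220.51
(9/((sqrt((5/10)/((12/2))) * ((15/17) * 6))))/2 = 17 * sqrt(3)/10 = 2.94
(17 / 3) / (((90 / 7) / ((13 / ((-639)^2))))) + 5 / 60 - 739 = -162926200721 / 220493340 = -738.92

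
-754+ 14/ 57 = -42964/ 57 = -753.75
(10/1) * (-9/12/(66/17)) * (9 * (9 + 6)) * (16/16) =-11475/44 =-260.80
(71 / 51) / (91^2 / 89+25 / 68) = 25276 / 1695999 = 0.01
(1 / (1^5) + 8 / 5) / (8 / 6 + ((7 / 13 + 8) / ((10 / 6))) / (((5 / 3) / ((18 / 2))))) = 2535 / 28273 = 0.09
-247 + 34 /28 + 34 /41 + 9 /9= -140031 /574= -243.96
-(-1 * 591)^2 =-349281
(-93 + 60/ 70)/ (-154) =645/ 1078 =0.60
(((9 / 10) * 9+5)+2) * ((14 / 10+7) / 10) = 3171 / 250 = 12.68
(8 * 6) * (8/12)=32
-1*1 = -1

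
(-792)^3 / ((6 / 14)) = -1159183872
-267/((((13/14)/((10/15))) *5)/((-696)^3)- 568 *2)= 840186611712/3574726557761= 0.24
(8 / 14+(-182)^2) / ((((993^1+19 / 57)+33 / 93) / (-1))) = -21564096 / 646891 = -33.33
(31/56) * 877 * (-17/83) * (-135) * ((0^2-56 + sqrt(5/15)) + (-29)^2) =20798055 * sqrt(3)/4648 + 48979419525/4648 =10545491.14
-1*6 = -6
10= 10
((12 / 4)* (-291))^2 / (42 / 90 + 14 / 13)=148615155 / 301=493738.06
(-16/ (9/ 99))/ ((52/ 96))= -4224/ 13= -324.92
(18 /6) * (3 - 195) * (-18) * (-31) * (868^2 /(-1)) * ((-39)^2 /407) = 368320038008832 /407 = 904963238350.94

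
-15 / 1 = -15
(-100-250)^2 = 122500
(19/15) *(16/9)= 304/135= 2.25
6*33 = 198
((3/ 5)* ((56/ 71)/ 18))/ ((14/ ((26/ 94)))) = 0.00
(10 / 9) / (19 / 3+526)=10 / 4791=0.00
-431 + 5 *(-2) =-441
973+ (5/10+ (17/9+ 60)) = 18637/18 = 1035.39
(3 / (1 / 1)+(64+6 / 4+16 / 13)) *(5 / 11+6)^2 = 9139333 / 3146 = 2905.06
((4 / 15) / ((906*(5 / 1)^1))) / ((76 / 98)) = 49 / 645525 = 0.00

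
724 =724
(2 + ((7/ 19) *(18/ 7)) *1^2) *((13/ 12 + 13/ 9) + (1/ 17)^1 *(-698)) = -330134/ 2907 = -113.57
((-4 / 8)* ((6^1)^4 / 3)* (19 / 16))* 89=-45657 / 2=-22828.50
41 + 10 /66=1358 /33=41.15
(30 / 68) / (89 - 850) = -15 / 25874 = -0.00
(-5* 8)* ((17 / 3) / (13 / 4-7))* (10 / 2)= 2720 / 9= 302.22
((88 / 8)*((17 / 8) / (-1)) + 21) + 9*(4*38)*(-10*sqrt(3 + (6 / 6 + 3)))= -13680*sqrt(7) - 19 / 8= -36196.25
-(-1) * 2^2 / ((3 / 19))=76 / 3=25.33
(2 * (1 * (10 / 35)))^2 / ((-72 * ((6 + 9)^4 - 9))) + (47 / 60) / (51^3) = 0.00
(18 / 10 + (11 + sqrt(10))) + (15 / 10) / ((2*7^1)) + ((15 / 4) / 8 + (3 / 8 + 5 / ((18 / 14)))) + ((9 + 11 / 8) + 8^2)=95.18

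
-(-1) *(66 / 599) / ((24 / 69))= 759 / 2396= 0.32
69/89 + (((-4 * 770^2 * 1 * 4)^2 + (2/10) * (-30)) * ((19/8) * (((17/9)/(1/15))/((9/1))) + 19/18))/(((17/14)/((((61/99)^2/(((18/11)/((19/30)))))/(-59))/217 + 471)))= 21413729784420054532329983556719/71898173412120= 297834128019868511.72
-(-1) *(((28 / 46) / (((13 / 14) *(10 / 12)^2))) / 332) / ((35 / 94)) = 23688 / 3102125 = 0.01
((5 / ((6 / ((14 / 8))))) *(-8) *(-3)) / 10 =3.50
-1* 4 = -4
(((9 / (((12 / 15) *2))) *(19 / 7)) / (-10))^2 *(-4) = -29241 / 3136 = -9.32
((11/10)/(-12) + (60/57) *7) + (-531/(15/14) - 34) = -1190897/2280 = -522.32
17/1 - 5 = 12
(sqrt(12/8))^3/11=3 * sqrt(6)/44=0.17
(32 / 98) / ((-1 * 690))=-8 / 16905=-0.00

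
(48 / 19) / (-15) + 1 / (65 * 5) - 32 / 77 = -276217 / 475475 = -0.58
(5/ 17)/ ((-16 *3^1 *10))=-1/ 1632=-0.00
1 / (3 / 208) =208 / 3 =69.33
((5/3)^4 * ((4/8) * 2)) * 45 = 3125/9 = 347.22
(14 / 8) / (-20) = -7 / 80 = -0.09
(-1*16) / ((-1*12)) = 4 / 3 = 1.33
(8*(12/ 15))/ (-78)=-16/ 195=-0.08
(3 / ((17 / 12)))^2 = 1296 / 289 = 4.48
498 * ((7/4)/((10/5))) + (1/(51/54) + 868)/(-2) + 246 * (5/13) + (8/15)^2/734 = 95.84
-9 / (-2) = 4.50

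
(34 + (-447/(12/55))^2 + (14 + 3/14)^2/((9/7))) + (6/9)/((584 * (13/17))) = 4015359691627/956592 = 4197567.71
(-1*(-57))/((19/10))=30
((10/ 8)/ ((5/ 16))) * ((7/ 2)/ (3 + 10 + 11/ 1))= 7/ 12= 0.58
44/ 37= 1.19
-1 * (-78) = 78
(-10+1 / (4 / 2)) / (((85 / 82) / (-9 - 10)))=14801 / 85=174.13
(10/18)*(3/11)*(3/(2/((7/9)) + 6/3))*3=105/352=0.30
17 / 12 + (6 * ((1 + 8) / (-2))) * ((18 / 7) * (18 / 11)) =-103667 / 924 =-112.19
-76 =-76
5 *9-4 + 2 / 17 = 699 / 17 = 41.12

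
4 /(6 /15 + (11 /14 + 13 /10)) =140 /87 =1.61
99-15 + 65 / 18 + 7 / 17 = 26935 / 306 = 88.02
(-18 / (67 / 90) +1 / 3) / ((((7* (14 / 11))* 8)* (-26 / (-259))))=-1950751 / 585312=-3.33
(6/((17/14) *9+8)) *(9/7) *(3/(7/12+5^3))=0.01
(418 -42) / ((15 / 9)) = 1128 / 5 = 225.60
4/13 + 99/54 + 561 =43925/78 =563.14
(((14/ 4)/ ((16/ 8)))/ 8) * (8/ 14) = 1/ 8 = 0.12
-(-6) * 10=60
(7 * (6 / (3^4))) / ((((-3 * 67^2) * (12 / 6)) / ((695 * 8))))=-38920 / 363609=-0.11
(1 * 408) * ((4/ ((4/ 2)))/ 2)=408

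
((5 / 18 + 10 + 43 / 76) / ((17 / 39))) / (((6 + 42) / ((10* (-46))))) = -11088415 / 46512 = -238.40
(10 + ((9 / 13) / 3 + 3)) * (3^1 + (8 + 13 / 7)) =15480 / 91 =170.11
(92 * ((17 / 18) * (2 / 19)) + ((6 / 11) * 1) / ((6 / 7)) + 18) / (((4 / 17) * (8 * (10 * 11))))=888403 / 6621120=0.13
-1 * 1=-1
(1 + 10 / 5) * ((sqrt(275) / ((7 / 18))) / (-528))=-0.24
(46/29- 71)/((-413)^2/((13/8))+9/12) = -104676/158289163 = -0.00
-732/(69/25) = -6100/23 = -265.22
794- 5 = 789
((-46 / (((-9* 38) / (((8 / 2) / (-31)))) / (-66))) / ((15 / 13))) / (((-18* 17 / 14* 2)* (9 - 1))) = -23023 / 8110530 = -0.00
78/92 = 39/46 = 0.85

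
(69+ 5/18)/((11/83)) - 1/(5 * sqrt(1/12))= 103501/198 - 2 * sqrt(3)/5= 522.04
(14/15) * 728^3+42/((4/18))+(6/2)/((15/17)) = 5401599814/15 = 360106654.27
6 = 6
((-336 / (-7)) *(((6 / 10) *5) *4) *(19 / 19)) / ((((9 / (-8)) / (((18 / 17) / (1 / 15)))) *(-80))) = 1728 / 17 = 101.65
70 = 70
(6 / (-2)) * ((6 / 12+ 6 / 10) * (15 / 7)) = -99 / 14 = -7.07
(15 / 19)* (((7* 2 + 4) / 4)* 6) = 405 / 19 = 21.32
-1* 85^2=-7225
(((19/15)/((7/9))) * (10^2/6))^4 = 1303210000/2401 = 542778.01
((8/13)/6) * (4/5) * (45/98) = 24/637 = 0.04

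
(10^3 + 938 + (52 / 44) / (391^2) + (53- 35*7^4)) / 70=-137972656391 / 117718370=-1172.06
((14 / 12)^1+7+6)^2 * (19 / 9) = 137275 / 324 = 423.69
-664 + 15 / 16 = -10609 / 16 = -663.06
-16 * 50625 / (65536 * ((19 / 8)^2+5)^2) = -5625 / 51529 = -0.11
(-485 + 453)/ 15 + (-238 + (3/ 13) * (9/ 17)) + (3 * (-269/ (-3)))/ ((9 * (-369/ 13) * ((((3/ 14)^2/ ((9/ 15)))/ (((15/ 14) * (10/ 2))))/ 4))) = -1962741959/ 3669705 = -534.85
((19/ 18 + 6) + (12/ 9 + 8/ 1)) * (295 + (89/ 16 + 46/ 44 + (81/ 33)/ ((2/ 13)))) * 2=1498895/ 144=10408.99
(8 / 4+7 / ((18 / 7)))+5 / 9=95 / 18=5.28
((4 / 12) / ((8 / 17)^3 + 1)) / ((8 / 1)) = 4913 / 130200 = 0.04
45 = 45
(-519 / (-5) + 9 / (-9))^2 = 264196 / 25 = 10567.84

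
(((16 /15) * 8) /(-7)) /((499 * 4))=-32 /52395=-0.00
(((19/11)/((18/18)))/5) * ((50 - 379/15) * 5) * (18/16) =21147/440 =48.06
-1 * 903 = -903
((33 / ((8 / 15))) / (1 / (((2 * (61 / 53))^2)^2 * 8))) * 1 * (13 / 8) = 178195973670 / 7890481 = 22583.66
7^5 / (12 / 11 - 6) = -184877 / 54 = -3423.65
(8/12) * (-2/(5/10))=-2.67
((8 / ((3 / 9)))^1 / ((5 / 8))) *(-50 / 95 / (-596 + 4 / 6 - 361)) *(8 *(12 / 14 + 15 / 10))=152064 / 381577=0.40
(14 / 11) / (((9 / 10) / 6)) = 280 / 33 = 8.48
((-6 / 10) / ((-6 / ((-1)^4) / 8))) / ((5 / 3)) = 12 / 25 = 0.48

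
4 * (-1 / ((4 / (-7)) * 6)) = 7 / 6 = 1.17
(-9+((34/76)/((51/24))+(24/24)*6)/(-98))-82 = -84780/931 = -91.06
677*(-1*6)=-4062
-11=-11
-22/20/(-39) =11/390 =0.03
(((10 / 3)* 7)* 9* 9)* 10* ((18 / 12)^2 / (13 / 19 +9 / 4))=3231900 / 223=14492.83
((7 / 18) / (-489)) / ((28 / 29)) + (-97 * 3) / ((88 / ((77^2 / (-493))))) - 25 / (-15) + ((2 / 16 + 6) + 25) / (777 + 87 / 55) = 1141763440217 / 27529064784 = 41.47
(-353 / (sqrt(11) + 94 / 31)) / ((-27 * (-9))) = 1028642 / 421605-339233 * sqrt(11) / 421605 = -0.23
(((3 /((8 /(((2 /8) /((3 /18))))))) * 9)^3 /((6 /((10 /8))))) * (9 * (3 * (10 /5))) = 23914845 /16384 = 1459.65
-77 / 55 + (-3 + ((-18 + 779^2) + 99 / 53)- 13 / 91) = 606820.33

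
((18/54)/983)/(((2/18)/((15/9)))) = 5/983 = 0.01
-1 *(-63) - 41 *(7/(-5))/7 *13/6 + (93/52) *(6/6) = 64393/780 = 82.56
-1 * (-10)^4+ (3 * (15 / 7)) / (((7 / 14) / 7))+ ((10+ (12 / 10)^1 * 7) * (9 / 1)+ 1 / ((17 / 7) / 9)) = -827959 / 85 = -9740.69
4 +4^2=20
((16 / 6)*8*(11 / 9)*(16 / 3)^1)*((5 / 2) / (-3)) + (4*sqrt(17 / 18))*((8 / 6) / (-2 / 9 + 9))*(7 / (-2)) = -28160 / 243 -28*sqrt(34) / 79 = -117.95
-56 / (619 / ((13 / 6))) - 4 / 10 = -5534 / 9285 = -0.60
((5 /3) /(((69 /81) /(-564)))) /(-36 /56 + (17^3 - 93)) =-355320 /1551833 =-0.23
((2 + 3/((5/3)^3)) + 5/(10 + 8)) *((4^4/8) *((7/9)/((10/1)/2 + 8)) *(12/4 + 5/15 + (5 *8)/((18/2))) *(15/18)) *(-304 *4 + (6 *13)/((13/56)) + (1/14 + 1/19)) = -86280958456/2700945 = -31944.73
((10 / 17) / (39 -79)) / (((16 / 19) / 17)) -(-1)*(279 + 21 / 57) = 339351 / 1216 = 279.07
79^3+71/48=23665943/48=493040.48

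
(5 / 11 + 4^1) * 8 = 392 / 11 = 35.64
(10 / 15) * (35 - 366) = -662 / 3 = -220.67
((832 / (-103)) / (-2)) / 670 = 208 / 34505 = 0.01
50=50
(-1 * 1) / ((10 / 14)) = -7 / 5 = -1.40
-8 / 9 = -0.89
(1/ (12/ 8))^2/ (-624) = -1/ 1404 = -0.00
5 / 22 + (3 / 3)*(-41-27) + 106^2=245701 / 22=11168.23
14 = 14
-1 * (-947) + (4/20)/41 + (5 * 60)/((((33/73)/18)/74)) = 1995473496/2255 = 884910.64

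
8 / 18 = 4 / 9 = 0.44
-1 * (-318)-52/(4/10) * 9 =-852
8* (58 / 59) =464 / 59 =7.86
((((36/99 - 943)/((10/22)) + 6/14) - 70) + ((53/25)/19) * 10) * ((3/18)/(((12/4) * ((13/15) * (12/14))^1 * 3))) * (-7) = 2493050/6669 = 373.83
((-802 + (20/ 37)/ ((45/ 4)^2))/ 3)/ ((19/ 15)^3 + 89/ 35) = -1051566775/ 17996652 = -58.43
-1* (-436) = 436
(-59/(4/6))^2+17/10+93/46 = 3604547/460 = 7835.97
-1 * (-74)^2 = -5476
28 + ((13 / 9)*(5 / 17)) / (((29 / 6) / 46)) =47392 / 1479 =32.04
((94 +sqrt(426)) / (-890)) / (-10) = sqrt(426) / 8900 +47 / 4450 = 0.01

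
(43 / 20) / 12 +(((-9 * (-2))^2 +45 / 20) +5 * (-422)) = -428057 / 240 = -1783.57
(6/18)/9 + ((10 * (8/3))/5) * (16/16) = 145/27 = 5.37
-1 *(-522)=522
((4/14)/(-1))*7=-2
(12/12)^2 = 1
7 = 7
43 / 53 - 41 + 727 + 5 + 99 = 41913 / 53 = 790.81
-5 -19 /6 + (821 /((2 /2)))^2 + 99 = 4044791 /6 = 674131.83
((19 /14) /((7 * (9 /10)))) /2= 95 /882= 0.11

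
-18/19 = -0.95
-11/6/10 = -11/60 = -0.18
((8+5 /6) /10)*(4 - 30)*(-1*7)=4823 /30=160.77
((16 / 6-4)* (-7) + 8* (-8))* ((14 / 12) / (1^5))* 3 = -191.33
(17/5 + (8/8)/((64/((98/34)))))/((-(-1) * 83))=18741/451520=0.04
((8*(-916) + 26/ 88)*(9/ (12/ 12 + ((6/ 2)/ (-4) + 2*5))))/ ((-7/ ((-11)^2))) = 31919481/ 287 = 111217.70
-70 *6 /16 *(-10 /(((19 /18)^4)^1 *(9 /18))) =55112400 /130321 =422.90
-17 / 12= -1.42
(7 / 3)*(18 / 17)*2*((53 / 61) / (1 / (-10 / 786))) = -7420 / 135847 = -0.05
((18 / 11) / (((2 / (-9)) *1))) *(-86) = 6966 / 11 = 633.27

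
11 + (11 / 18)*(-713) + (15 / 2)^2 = -13265 / 36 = -368.47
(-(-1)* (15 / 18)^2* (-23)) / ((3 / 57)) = -10925 / 36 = -303.47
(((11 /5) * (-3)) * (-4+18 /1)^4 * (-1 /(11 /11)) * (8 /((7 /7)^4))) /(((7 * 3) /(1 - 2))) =-482944 /5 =-96588.80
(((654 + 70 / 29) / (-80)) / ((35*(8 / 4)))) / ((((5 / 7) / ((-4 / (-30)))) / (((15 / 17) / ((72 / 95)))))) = -90421 / 3549600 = -0.03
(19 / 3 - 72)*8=-1576 / 3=-525.33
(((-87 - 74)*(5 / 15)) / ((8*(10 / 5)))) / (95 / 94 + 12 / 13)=-98371 / 56712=-1.73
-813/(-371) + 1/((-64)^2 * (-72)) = 239763085/109412352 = 2.19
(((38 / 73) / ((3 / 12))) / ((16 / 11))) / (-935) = -19 / 12410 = -0.00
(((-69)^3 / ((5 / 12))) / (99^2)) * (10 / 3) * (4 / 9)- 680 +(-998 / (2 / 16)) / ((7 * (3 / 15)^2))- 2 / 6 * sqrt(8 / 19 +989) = -670369528 / 22869- sqrt(357181) / 57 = -29323.95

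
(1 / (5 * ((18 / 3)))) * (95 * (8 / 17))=76 / 51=1.49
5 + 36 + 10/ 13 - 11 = 400/ 13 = 30.77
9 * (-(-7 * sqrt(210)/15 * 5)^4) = -11764900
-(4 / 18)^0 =-1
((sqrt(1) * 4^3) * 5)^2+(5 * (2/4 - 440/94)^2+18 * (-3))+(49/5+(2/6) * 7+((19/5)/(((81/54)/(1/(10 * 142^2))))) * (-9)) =85559195770999/835167675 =102445.53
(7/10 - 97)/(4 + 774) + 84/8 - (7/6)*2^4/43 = 9978103/1003620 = 9.94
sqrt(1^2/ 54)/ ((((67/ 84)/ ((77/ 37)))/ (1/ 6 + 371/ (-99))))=-34741 * sqrt(6)/ 66933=-1.27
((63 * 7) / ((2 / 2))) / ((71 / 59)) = 26019 / 71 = 366.46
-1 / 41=-0.02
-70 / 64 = -35 / 32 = -1.09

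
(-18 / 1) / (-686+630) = 9 / 28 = 0.32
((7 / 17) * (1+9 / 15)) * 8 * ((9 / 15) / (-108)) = -112 / 3825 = -0.03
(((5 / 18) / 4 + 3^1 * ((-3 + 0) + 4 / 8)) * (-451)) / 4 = 241285 / 288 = 837.80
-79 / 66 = -1.20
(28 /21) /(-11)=-4 /33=-0.12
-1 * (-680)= 680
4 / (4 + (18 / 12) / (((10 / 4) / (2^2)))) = 5 / 8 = 0.62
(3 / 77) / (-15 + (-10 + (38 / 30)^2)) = -675 / 405328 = -0.00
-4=-4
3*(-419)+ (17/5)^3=-152212/125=-1217.70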